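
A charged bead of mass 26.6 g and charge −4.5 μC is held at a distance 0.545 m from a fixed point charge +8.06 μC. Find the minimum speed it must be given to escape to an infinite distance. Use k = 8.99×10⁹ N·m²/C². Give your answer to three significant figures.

6.71 m/s

To just escape, total mechanical energy must reach zero at infinity: ½mv²_min + U = 0, so ½mv²_min = −U = |kQq|/r.
|U| = |kQq|/r = (8.99×10⁹ N·m²/C²)(8.06×10⁻⁶)(4.50×10⁻⁶)/(0.545) = 0.598 J.
v_min = √(2|U|/m) = √(2·0.598/0.0266) = 6.71 m/s.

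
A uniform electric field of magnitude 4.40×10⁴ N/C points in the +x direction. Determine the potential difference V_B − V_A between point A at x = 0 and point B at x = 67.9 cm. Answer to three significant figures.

In a uniform field, potential decreases in the direction of E: V_B − V_A = −E·Δx.
V_B − V_A = −(4.40×10⁴ V/m)(0.679 m) = -2.99×10⁴ V.

-2.99×10⁴ V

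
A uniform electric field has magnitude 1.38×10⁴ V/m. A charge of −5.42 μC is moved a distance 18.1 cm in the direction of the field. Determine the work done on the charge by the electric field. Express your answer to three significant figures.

-0.0135 J

The potential change for a displacement 18.1 cm in the direction of the field is ΔV = −Ed = -2500 V.
W_field = −qΔV = -0.0135 J.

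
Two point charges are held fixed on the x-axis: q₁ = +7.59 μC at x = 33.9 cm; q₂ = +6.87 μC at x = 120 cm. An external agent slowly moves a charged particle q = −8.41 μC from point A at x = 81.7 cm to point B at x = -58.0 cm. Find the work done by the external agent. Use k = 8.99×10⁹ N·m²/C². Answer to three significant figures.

For quasistatic motion the external work equals the change in potential energy: W_ext = qΔV = q(V_B − V_A).
At A: distances to the source charges are 0.478 m, 0.383 m; V_A = Σ kqᵢ/rᵢ = 3.04×10⁵ V.
At B: distances to the source charges are 0.919 m, 1.78 m; V_B = Σ kqᵢ/rᵢ = 1.09×10⁵ V.
ΔV = V_B − V_A = -1.95×10⁵ V.
W_ext = qΔV = (-8.41×10⁻⁶ C)(-1.95×10⁵ V) = 1.64 J.

1.64 J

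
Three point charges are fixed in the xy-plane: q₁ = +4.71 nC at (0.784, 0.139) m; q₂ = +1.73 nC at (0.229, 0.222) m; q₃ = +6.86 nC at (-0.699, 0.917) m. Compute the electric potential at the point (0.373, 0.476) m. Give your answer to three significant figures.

Electric potential is a scalar, so the contributions from each charge add algebraically: V = Σ kqᵢ/rᵢ.
Distances from the field point to each charge: r₁ = 0.531 m, r₂ = 0.292 m, r₃ = 1.16 m.
V = k[(4.71×10⁻⁹)/(0.531) + (1.73×10⁻⁹)/(0.292) + (6.86×10⁻⁹)/(1.16)] = 186 V.

186 V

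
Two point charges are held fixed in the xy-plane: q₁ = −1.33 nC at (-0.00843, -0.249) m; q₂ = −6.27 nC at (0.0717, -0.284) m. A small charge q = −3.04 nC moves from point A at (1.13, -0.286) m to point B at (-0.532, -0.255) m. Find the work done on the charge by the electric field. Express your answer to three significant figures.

-1.59×10⁻⁷ J

The work done by the electric force is W_field = −ΔU = −q(V_B − V_A) = q(V_A − V_B).
At A: distances to the source charges are 1.14 m, 1.06 m; V_A = Σ kqᵢ/rᵢ = -63.8 V.
At B: distances to the source charges are 0.524 m, 0.604 m; V_B = Σ kqᵢ/rᵢ = -116 V.
ΔV = V_B − V_A = -52.3 V.
W_field = −qΔV = −(-3.04×10⁻⁹ C)(-52.3 V) = -1.59×10⁻⁷ J.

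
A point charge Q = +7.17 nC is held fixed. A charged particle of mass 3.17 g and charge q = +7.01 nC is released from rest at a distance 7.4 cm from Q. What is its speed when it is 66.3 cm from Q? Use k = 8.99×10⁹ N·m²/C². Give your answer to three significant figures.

0.0585 m/s

Only the electrostatic force acts, so mechanical energy is conserved: ½mv² = U₁ − U₂ = kQq(1/r₁ − 1/r₂).
U₁ − U₂ = (8.99×10⁹ N·m²/C²)(7.17×10⁻⁹ C)(7.01×10⁻⁹ C)(1/0.0740 − 1/0.663) = 5.42×10⁻⁶ J.
v = √(2·5.42×10⁻⁶/3.17×10⁻³) = 0.0585 m/s.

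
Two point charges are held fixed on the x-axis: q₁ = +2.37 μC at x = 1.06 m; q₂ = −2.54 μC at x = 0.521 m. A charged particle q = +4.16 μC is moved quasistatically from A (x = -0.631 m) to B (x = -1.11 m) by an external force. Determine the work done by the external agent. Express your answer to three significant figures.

0.0126 J

For quasistatic motion the external work equals the change in potential energy: W_ext = qΔV = q(V_B − V_A).
At A: distances to the source charges are 1.69 m, 1.15 m; V_A = Σ kqᵢ/rᵢ = -7220 V.
At B: distances to the source charges are 2.17 m, 1.63 m; V_B = Σ kqᵢ/rᵢ = -4180 V.
ΔV = V_B − V_A = 3040 V.
W_ext = qΔV = (4.16×10⁻⁶ C)(3040 V) = 0.0126 J.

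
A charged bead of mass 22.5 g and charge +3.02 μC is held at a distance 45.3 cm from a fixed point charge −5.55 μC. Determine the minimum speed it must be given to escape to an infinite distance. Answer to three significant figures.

To just escape, total mechanical energy must reach zero at infinity: ½mv²_min + U = 0, so ½mv²_min = −U = |kQq|/r.
|U| = |kQq|/r = (8.99×10⁹ N·m²/C²)(5.55×10⁻⁶)(3.02×10⁻⁶)/(0.453) = 0.333 J.
v_min = √(2|U|/m) = √(2·0.333/0.0225) = 5.44 m/s.

5.44 m/s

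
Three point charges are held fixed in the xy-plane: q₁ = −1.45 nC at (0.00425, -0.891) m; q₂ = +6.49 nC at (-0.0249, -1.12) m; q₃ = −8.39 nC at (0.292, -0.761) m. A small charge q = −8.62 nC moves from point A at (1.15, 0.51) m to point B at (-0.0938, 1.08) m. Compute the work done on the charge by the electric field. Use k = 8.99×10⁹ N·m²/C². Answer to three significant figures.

6.17×10⁻⁸ J

The work done by the electric force is W_field = −ΔU = −q(V_B − V_A) = q(V_A − V_B).
At A: distances to the source charges are 1.81 m, 2.01 m, 1.53 m; V_A = Σ kqᵢ/rᵢ = -27.4 V.
At B: distances to the source charges are 1.97 m, 2.20 m, 1.88 m; V_B = Σ kqᵢ/rᵢ = -20.2 V.
ΔV = V_B − V_A = 7.15 V.
W_field = −qΔV = −(-8.62×10⁻⁹ C)(7.15 V) = 6.17×10⁻⁸ J.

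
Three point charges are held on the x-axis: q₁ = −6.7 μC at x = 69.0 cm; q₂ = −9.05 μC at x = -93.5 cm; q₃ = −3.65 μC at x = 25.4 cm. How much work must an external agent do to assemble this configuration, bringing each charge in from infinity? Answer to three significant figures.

The assembly work is the sum of pairwise potential energies, U = Σ_{i<j} kqᵢqⱼ/rᵢⱼ.
Pair separations: r₁₂ = 1.62 m, r₁₃ = 0.436 m, r₂₃ = 1.19 m.
U = (0.335) + (0.504) + (0.250) = 1.09 J.

1.09 J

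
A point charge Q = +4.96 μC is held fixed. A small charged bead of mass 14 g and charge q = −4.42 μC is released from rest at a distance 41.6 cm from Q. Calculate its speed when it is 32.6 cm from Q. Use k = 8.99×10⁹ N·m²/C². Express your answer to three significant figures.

4.32 m/s

Only the electrostatic force acts, so mechanical energy is conserved: ½mv² = U₁ − U₂ = kQq(1/r₁ − 1/r₂).
U₁ − U₂ = (8.99×10⁹ N·m²/C²)(4.96×10⁻⁶ C)(-4.42×10⁻⁶ C)(1/0.416 − 1/0.326) = 0.131 J.
v = √(2·0.131/0.0140) = 4.32 m/s.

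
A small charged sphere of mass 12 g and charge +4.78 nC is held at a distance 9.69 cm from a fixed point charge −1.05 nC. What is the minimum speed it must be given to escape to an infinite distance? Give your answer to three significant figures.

8.81×10⁻³ m/s

To just escape, total mechanical energy must reach zero at infinity: ½mv²_min + U = 0, so ½mv²_min = −U = |kQq|/r.
|U| = |kQq|/r = (8.99×10⁹ N·m²/C²)(1.05×10⁻⁹)(4.78×10⁻⁹)/(0.0969) = 4.66×10⁻⁷ J.
v_min = √(2|U|/m) = √(2·4.66×10⁻⁷/0.0120) = 8.81×10⁻³ m/s.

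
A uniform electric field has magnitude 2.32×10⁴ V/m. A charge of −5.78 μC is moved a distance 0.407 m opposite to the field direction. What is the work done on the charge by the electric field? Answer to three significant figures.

0.0546 J

The potential change for a displacement 0.407 m opposite to the field direction is ΔV = +Ed = 9440 V.
W_field = −qΔV = 0.0546 J.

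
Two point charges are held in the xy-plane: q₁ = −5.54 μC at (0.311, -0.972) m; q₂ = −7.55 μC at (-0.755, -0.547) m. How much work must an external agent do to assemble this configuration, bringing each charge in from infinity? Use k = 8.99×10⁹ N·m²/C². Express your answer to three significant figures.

The work to assemble the configuration equals its total potential energy, U = Σ kqᵢqⱼ/rᵢⱼ over all pairs.
Pair separations: r₁₂ = 1.15 m.
U = (0.328) = 0.328 J.

0.328 J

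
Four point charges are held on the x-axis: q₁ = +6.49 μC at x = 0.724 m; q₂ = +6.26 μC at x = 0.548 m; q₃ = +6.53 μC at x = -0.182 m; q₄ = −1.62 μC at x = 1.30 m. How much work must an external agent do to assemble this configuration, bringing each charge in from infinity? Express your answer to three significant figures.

The assembly work is the sum of pairwise potential energies, U = Σ_{i<j} kqᵢqⱼ/rᵢⱼ.
Pair separations: r₁₂ = 0.176 m, r₁₃ = 0.906 m, r₁₄ = 0.576 m, r₂₃ = 0.730 m, r₂₄ = 0.752 m, r₃₄ = 1.48 m.
Summing all 6 pair terms gives U = 2.65 J.

2.65 J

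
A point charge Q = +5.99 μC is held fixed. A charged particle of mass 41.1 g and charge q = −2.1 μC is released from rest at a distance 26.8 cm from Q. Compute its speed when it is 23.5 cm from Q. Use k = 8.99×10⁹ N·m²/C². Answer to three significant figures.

Only the electrostatic force acts, so mechanical energy is conserved: ½mv² = U₁ − U₂ = kQq(1/r₁ − 1/r₂).
U₁ − U₂ = (8.99×10⁹ N·m²/C²)(5.99×10⁻⁶ C)(-2.10×10⁻⁶ C)(1/0.268 − 1/0.235) = 0.0593 J.
v = √(2·0.0593/0.0411) = 1.70 m/s.

1.70 m/s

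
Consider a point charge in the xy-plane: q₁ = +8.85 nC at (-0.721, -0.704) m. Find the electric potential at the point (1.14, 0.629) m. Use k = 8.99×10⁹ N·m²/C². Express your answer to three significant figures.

Electric potential is a scalar, so the contributions from each charge add algebraically: V = Σ kqᵢ/rᵢ.
Distances from the field point to each charge: r₁ = 2.29 m.
V = k[(8.85×10⁻⁹)/(2.29)] = 34.8 V.

34.8 V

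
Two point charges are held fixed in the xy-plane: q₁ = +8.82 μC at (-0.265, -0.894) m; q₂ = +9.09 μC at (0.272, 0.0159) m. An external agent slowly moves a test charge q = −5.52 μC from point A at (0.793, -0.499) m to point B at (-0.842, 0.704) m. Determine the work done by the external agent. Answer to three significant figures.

0.401 J

For quasistatic motion the external work equals the change in potential energy: W_ext = qΔV = q(V_B − V_A).
At A: distances to the source charges are 1.13 m, 0.733 m; V_A = Σ kqᵢ/rᵢ = 1.82×10⁵ V.
At B: distances to the source charges are 1.70 m, 1.31 m; V_B = Σ kqᵢ/rᵢ = 1.09×10⁵ V.
ΔV = V_B − V_A = -7.27×10⁴ V.
W_ext = qΔV = (-5.52×10⁻⁶ C)(-7.27×10⁴ V) = 0.401 J.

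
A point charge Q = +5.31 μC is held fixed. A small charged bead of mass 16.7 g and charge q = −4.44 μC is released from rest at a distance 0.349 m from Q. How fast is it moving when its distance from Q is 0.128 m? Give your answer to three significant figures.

Only the electrostatic force acts, so mechanical energy is conserved: ½mv² = U₁ − U₂ = kQq(1/r₁ − 1/r₂).
U₁ − U₂ = (8.99×10⁹ N·m²/C²)(5.31×10⁻⁶ C)(-4.44×10⁻⁶ C)(1/0.349 − 1/0.128) = 1.05 J.
v = √(2·1.05/0.0167) = 11.2 m/s.

11.2 m/s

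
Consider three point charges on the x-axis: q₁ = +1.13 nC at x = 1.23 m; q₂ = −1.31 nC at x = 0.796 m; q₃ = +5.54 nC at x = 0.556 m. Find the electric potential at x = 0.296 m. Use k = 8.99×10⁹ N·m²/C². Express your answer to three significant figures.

179 V

Electric potential is a scalar, so the contributions from each charge add algebraically: V = Σ kqᵢ/rᵢ.
Distances from the field point to each charge: r₁ = 0.934 m, r₂ = 0.500 m, r₃ = 0.260 m.
V = k[(1.13×10⁻⁹)/(0.934) + (-1.31×10⁻⁹)/(0.500) + (5.54×10⁻⁹)/(0.260)] = 179 V.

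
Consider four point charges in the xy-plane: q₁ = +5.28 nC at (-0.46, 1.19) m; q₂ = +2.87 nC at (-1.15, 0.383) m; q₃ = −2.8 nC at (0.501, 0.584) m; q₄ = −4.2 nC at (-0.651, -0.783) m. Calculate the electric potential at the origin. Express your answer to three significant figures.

-11.3 V

Electric potential is a scalar, so the contributions from each charge add algebraically: V = Σ kqᵢ/rᵢ.
Distances from the field point to each charge: r₁ = 1.28 m, r₂ = 1.21 m, r₃ = 0.769 m, r₄ = 1.02 m.
V = k[(5.28×10⁻⁹)/(1.28) + (2.87×10⁻⁹)/(1.21) + (-2.80×10⁻⁹)/(0.769) + (-4.20×10⁻⁹)/(1.02)] = -11.3 V.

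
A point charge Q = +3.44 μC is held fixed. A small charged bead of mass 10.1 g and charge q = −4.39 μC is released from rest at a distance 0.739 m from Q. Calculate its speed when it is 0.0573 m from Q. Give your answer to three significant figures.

Only the electrostatic force acts, so mechanical energy is conserved: ½mv² = U₁ − U₂ = kQq(1/r₁ − 1/r₂).
U₁ − U₂ = (8.99×10⁹ N·m²/C²)(3.44×10⁻⁶ C)(-4.39×10⁻⁶ C)(1/0.739 − 1/0.0573) = 2.19 J.
v = √(2·2.19/0.0101) = 20.8 m/s.

20.8 m/s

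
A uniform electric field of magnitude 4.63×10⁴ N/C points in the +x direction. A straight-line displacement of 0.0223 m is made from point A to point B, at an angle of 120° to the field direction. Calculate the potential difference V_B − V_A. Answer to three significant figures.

516 V

Only the component of displacement along E changes the potential: ΔV = −E·d·cosθ.
ΔV = −(4.63×10⁴ V/m)(0.0223 m)cos120° = 516 V.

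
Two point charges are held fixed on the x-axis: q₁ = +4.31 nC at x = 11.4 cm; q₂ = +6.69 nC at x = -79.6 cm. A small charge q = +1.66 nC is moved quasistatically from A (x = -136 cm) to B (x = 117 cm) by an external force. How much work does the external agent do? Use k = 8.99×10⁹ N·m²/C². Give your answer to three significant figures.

-1.09×10⁻⁷ J

For quasistatic motion the external work equals the change in potential energy: W_ext = qΔV = q(V_B − V_A).
At A: distances to the source charges are 1.47 m, 0.564 m; V_A = Σ kqᵢ/rᵢ = 133 V.
At B: distances to the source charges are 1.06 m, 1.97 m; V_B = Σ kqᵢ/rᵢ = 67.3 V.
ΔV = V_B − V_A = -65.6 V.
W_ext = qΔV = (1.66×10⁻⁹ C)(-65.6 V) = -1.09×10⁻⁷ J.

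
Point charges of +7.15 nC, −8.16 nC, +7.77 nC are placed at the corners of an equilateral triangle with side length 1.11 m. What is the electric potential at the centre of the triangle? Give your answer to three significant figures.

The total potential is the scalar sum of each charge's contribution, V = Σ kqᵢ/rᵢ.
The distance from each vertex to the centroid is a/√3 = 0.641 m.
V = k[(7.15×10⁻⁹)/(0.641) + (-8.16×10⁻⁹)/(0.641) + (7.77×10⁻⁹)/(0.641)] = 94.8 V.

94.8 V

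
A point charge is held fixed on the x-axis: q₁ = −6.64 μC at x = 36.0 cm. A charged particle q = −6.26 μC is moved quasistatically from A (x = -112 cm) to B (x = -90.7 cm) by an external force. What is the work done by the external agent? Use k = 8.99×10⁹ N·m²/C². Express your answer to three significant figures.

For quasistatic motion the external work equals the change in potential energy: W_ext = qΔV = q(V_B − V_A).
At A: distance to the source charge is 1.48 m; V_A = kq₁/r = -4.03×10⁴ V.
At B: distance to the source charge is 1.27 m; V_B = kq₁/r = -4.71×10⁴ V.
ΔV = V_B − V_A = -6780 V.
W_ext = qΔV = (-6.26×10⁻⁶ C)(-6780 V) = 0.0424 J.

0.0424 J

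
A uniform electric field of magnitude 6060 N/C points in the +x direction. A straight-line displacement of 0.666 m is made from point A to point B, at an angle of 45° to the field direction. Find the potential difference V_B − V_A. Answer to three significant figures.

Only the component of displacement along E changes the potential: ΔV = −E·d·cosθ.
ΔV = −(6060 V/m)(0.666 m)cos45° = -2850 V.

-2850 V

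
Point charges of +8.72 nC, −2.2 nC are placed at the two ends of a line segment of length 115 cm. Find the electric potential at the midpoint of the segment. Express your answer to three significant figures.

Electric potential is a scalar, so the contributions from each charge add algebraically: V = Σ kqᵢ/rᵢ.
Each charge is 0.575 m from the midpoint.
V = k[(8.72×10⁻⁹)/(0.575) + (-2.20×10⁻⁹)/(0.575)] = 102 V.

102 V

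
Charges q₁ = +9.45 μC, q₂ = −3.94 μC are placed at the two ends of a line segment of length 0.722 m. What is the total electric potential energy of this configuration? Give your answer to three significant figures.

The work to assemble the configuration equals its total potential energy, U = Σ kqᵢqⱼ/rᵢⱼ over all pairs.
The separation is r = 0.722 m.
U = (-0.464) = -0.464 J.

-0.464 J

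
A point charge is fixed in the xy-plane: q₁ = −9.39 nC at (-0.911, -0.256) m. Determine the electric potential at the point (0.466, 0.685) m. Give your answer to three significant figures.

-50.6 V

Electric potential is a scalar, so the contributions from each charge add algebraically: V = Σ kqᵢ/rᵢ.
Distances from the field point to each charge: r₁ = 1.67 m.
V = k[(-9.39×10⁻⁹)/(1.67)] = -50.6 V.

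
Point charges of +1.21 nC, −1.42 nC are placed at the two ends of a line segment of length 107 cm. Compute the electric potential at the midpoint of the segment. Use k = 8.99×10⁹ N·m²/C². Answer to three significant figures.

Electric potential is a scalar, so the contributions from each charge add algebraically: V = Σ kqᵢ/rᵢ.
Each charge is 0.535 m from the midpoint.
V = k[(1.21×10⁻⁹)/(0.535) + (-1.42×10⁻⁹)/(0.535)] = -3.53 V.

-3.53 V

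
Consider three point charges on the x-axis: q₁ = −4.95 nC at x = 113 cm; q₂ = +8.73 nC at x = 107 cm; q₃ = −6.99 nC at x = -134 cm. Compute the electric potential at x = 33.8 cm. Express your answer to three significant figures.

Electric potential is a scalar, so the contributions from each charge add algebraically: V = Σ kqᵢ/rᵢ.
Distances from the field point to each charge: r₁ = 0.792 m, r₂ = 0.732 m, r₃ = 1.68 m.
V = k[(-4.95×10⁻⁹)/(0.792) + (8.73×10⁻⁹)/(0.732) + (-6.99×10⁻⁹)/(1.68)] = 13.6 V.

13.6 V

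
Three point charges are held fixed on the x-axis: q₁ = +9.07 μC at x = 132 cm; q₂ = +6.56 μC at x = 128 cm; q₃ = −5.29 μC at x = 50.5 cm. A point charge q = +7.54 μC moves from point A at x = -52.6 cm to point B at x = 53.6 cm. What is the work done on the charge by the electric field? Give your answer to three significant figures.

10.4 J

The work done by the electric force is W_field = −ΔU = −q(V_B − V_A) = q(V_A − V_B).
At A: distances to the source charges are 1.85 m, 1.81 m, 1.03 m; V_A = Σ kqᵢ/rᵢ = 3.07×10⁴ V.
At B: distances to the source charges are 0.784 m, 0.744 m, 0.0310 m; V_B = Σ kqᵢ/rᵢ = -1.35×10⁶ V.
ΔV = V_B − V_A = -1.38×10⁶ V.
W_field = −qΔV = −(7.54×10⁻⁶ C)(-1.38×10⁶ V) = 10.4 J.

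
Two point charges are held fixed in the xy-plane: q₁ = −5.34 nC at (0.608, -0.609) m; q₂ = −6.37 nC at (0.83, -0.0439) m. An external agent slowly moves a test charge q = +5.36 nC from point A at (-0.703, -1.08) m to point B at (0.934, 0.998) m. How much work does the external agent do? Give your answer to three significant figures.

For quasistatic motion the external work equals the change in potential energy: W_ext = qΔV = q(V_B − V_A).
At A: distances to the source charges are 1.39 m, 1.85 m; V_A = Σ kqᵢ/rᵢ = -65.4 V.
At B: distances to the source charges are 1.64 m, 1.05 m; V_B = Σ kqᵢ/rᵢ = -84.0 V.
ΔV = V_B − V_A = -18.6 V.
W_ext = qΔV = (5.36×10⁻⁹ C)(-18.6 V) = -9.95×10⁻⁸ J.

-9.95×10⁻⁸ J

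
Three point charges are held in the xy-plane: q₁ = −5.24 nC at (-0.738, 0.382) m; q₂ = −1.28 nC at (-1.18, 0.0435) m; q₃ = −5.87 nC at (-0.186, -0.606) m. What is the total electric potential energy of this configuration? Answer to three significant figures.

The assembly work is the sum of pairwise potential energies, U = Σ_{i<j} kqᵢqⱼ/rᵢⱼ.
Pair separations: r₁₂ = 0.557 m, r₁₃ = 1.13 m, r₂₃ = 1.19 m.
U = (1.08×10⁻⁷) + (2.44×10⁻⁷) + (5.69×10⁻⁸) = 4.10×10⁻⁷ J.

4.10×10⁻⁷ J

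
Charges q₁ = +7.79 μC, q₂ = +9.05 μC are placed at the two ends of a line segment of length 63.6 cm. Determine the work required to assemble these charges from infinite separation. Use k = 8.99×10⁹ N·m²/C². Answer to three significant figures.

The work to assemble the configuration equals its total potential energy, U = Σ kqᵢqⱼ/rᵢⱼ over all pairs.
The separation is r = 0.636 m.
U = (0.997) = 0.997 J.

0.997 J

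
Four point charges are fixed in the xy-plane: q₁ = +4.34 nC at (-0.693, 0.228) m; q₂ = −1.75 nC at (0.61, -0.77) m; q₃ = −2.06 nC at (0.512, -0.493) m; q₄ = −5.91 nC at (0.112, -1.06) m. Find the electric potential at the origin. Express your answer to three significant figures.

Electric potential is a scalar, so the contributions from each charge add algebraically: V = Σ kqᵢ/rᵢ.
Distances from the field point to each charge: r₁ = 0.730 m, r₂ = 0.982 m, r₃ = 0.711 m, r₄ = 1.07 m.
V = k[(4.34×10⁻⁹)/(0.730) + (-1.75×10⁻⁹)/(0.982) + (-2.06×10⁻⁹)/(0.711) + (-5.91×10⁻⁹)/(1.07)] = -38.4 V.

-38.4 V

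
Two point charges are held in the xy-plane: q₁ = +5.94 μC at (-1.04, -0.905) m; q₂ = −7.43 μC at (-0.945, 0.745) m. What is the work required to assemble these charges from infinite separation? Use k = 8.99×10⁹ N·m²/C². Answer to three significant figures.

-0.240 J

The assembly work is the sum of pairwise potential energies, U = Σ_{i<j} kqᵢqⱼ/rᵢⱼ.
Pair separations: r₁₂ = 1.65 m.
U = (-0.240) = -0.240 J.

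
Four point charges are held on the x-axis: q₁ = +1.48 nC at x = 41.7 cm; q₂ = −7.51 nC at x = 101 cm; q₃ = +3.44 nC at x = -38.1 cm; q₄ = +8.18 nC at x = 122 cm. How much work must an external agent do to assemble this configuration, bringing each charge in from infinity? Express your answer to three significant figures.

-2.61×10⁻⁶ J

The assembly work is the sum of pairwise potential energies, U = Σ_{i<j} kqᵢqⱼ/rᵢⱼ.
Pair separations: r₁₂ = 0.593 m, r₁₃ = 0.798 m, r₁₄ = 0.803 m, r₂₃ = 1.39 m, r₂₄ = 0.210 m, r₃₄ = 1.60 m.
Summing all 6 pair terms gives U = -2.61×10⁻⁶ J.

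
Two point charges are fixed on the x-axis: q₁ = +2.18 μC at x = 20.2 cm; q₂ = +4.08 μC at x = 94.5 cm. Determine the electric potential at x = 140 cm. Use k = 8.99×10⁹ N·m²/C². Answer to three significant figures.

Electric potential is a scalar, so the contributions from each charge add algebraically: V = Σ kqᵢ/rᵢ.
Distances from the field point to each charge: r₁ = 1.20 m, r₂ = 0.455 m.
V = k[(2.18×10⁻⁶)/(1.20) + (4.08×10⁻⁶)/(0.455)] = 9.70×10⁴ V.

9.70×10⁴ V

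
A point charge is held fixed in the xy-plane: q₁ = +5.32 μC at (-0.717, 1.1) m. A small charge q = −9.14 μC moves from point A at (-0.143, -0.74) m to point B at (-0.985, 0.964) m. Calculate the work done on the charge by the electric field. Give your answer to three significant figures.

1.23 J

The work done by the electric force is W_field = −ΔU = −q(V_B − V_A) = q(V_A − V_B).
At A: distance to the source charge is 1.93 m; V_A = kq₁/r = 2.48×10⁴ V.
At B: distance to the source charge is 0.301 m; V_B = kq₁/r = 1.59×10⁵ V.
ΔV = V_B − V_A = 1.34×10⁵ V.
W_field = −qΔV = −(-9.14×10⁻⁶ C)(1.34×10⁵ V) = 1.23 J.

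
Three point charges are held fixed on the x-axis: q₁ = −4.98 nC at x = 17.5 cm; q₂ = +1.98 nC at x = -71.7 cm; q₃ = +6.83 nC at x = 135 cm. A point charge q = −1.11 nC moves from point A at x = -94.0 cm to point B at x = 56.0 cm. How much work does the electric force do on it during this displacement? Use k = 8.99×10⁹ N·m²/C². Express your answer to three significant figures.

-1.01×10⁻⁷ J

The work done by the electric force is W_field = −ΔU = −q(V_B − V_A) = q(V_A − V_B).
At A: distances to the source charges are 1.11 m, 0.223 m, 2.29 m; V_A = Σ kqᵢ/rᵢ = 66.5 V.
At B: distances to the source charges are 0.385 m, 1.28 m, 0.790 m; V_B = Σ kqᵢ/rᵢ = -24.6 V.
ΔV = V_B − V_A = -91.1 V.
W_field = −qΔV = −(-1.11×10⁻⁹ C)(-91.1 V) = -1.01×10⁻⁷ J.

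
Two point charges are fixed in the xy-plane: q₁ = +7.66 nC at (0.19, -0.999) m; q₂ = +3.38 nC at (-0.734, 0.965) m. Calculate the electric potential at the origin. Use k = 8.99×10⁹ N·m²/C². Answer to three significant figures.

Electric potential is a scalar, so the contributions from each charge add algebraically: V = Σ kqᵢ/rᵢ.
Distances from the field point to each charge: r₁ = 1.02 m, r₂ = 1.21 m.
V = k[(7.66×10⁻⁹)/(1.02) + (3.38×10⁻⁹)/(1.21)] = 92.8 V.

92.8 V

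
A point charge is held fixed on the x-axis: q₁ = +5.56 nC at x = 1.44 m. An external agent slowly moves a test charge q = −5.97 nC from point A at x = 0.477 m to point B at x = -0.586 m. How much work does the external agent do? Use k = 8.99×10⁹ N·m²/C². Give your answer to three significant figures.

For quasistatic motion the external work equals the change in potential energy: W_ext = qΔV = q(V_B − V_A).
At A: distance to the source charge is 0.963 m; V_A = kq₁/r = 51.9 V.
At B: distance to the source charge is 2.03 m; V_B = kq₁/r = 24.7 V.
ΔV = V_B − V_A = -27.2 V.
W_ext = qΔV = (-5.97×10⁻⁹ C)(-27.2 V) = 1.63×10⁻⁷ J.

1.63×10⁻⁷ J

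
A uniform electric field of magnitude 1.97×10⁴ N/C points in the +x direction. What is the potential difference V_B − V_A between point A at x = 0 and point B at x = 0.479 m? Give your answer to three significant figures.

-9440 V

In a uniform field, potential decreases in the direction of E: V_B − V_A = −E·Δx.
V_B − V_A = −(1.97×10⁴ V/m)(0.479 m) = -9440 V.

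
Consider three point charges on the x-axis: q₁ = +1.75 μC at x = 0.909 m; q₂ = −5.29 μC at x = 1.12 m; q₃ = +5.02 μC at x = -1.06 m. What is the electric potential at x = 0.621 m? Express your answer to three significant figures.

Electric potential is a scalar, so the contributions from each charge add algebraically: V = Σ kqᵢ/rᵢ.
Distances from the field point to each charge: r₁ = 0.288 m, r₂ = 0.499 m, r₃ = 1.68 m.
V = k[(1.75×10⁻⁶)/(0.288) + (-5.29×10⁻⁶)/(0.499) + (5.02×10⁻⁶)/(1.68)] = -1.38×10⁴ V.

-1.38×10⁴ V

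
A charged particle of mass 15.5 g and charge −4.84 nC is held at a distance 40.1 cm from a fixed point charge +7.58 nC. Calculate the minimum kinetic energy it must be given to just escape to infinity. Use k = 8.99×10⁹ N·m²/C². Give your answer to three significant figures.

To just escape, total mechanical energy must reach zero at infinity: ½mv²_min + U = 0, so ½mv²_min = −U = |kQq|/r.
|U| = |kQq|/r = (8.99×10⁹ N·m²/C²)(7.58×10⁻⁹)(4.84×10⁻⁹)/(0.401) = 8.22×10⁻⁷ J.

8.22×10⁻⁷ J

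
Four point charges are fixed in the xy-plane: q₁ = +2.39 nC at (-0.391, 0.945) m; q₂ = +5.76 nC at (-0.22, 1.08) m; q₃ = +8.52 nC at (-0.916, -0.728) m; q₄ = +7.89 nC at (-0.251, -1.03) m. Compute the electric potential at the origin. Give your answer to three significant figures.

Electric potential is a scalar, so the contributions from each charge add algebraically: V = Σ kqᵢ/rᵢ.
Distances from the field point to each charge: r₁ = 1.02 m, r₂ = 1.10 m, r₃ = 1.17 m, r₄ = 1.06 m.
V = k[(2.39×10⁻⁹)/(1.02) + (5.76×10⁻⁹)/(1.10) + (8.52×10⁻⁹)/(1.17) + (7.89×10⁻⁹)/(1.06)] = 200 V.

200 V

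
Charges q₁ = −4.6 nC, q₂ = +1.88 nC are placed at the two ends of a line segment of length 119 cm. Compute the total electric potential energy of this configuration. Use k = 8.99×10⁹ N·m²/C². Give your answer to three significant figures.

-6.53×10⁻⁸ J

The assembly work is the sum of pairwise potential energies, U = Σ_{i<j} kqᵢqⱼ/rᵢⱼ.
The separation is r = 1.19 m.
U = (-6.53×10⁻⁸) = -6.53×10⁻⁸ J.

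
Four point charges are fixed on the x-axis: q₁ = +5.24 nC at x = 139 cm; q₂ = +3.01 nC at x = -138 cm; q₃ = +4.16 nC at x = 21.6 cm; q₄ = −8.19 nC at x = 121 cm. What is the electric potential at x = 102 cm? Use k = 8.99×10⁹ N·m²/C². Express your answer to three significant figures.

-202 V

Electric potential is a scalar, so the contributions from each charge add algebraically: V = Σ kqᵢ/rᵢ.
Distances from the field point to each charge: r₁ = 0.370 m, r₂ = 2.40 m, r₃ = 0.804 m, r₄ = 0.190 m.
V = k[(5.24×10⁻⁹)/(0.370) + (3.01×10⁻⁹)/(2.40) + (4.16×10⁻⁹)/(0.804) + (-8.19×10⁻⁹)/(0.190)] = -202 V.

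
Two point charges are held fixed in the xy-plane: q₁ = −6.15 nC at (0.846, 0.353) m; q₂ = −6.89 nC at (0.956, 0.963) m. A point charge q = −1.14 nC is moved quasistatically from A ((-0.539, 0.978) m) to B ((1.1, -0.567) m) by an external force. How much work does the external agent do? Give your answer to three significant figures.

For quasistatic motion the external work equals the change in potential energy: W_ext = qΔV = q(V_B − V_A).
At A: distances to the source charges are 1.52 m, 1.50 m; V_A = Σ kqᵢ/rᵢ = -77.8 V.
At B: distances to the source charges are 0.954 m, 1.54 m; V_B = Σ kqᵢ/rᵢ = -98.2 V.
ΔV = V_B − V_A = -20.4 V.
W_ext = qΔV = (-1.14×10⁻⁹ C)(-20.4 V) = 2.33×10⁻⁸ J.

2.33×10⁻⁸ J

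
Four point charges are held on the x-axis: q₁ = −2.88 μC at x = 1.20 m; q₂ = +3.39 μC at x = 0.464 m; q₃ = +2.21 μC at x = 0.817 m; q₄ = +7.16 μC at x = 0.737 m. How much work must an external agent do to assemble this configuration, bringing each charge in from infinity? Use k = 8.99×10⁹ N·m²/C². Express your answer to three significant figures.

The assembly work is the sum of pairwise potential energies, U = Σ_{i<j} kqᵢqⱼ/rᵢⱼ.
Pair separations: r₁₂ = 0.736 m, r₁₃ = 0.383 m, r₁₄ = 0.463 m, r₂₃ = 0.353 m, r₂₄ = 0.273 m, r₃₄ = 0.0800 m.
Summing all 6 pair terms gives U = 2.10 J.

2.10 J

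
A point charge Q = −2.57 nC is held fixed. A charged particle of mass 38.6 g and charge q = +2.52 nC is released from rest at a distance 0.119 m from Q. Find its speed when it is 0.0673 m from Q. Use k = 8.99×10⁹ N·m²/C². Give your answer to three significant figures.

Only the electrostatic force acts, so mechanical energy is conserved: ½mv² = U₁ − U₂ = kQq(1/r₁ − 1/r₂).
U₁ − U₂ = (8.99×10⁹ N·m²/C²)(-2.57×10⁻⁹ C)(2.52×10⁻⁹ C)(1/0.119 − 1/0.0673) = 3.76×10⁻⁷ J.
v = √(2·3.76×10⁻⁷/0.0386) = 4.41×10⁻³ m/s.

4.41×10⁻³ m/s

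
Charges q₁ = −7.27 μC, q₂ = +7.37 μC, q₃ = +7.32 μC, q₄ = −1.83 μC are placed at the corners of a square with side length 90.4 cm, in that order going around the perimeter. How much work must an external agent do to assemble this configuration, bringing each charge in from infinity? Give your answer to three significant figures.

-0.466 J

The work to assemble the configuration equals its total potential energy, U = Σ kqᵢqⱼ/rᵢⱼ over all pairs.
The four side pairs have separation 0.904 m and the two diagonal pairs 1.28 m.
Summing all 6 pair terms gives U = -0.466 J.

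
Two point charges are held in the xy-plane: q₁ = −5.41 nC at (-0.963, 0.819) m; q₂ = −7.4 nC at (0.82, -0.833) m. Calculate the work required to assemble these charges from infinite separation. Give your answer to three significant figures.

1.48×10⁻⁷ J

The work to assemble the configuration equals its total potential energy, U = Σ kqᵢqⱼ/rᵢⱼ over all pairs.
Pair separations: r₁₂ = 2.43 m.
U = (1.48×10⁻⁷) = 1.48×10⁻⁷ J.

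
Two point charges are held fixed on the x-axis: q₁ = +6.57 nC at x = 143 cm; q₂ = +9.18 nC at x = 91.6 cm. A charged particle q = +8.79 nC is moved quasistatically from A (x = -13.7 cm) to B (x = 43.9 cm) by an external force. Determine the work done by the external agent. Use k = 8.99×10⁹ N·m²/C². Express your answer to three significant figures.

For quasistatic motion the external work equals the change in potential energy: W_ext = qΔV = q(V_B − V_A).
At A: distances to the source charges are 1.57 m, 1.05 m; V_A = Σ kqᵢ/rᵢ = 116 V.
At B: distances to the source charges are 0.991 m, 0.477 m; V_B = Σ kqᵢ/rᵢ = 233 V.
ΔV = V_B − V_A = 117 V.
W_ext = qΔV = (8.79×10⁻⁹ C)(117 V) = 1.02×10⁻⁶ J.

1.02×10⁻⁶ J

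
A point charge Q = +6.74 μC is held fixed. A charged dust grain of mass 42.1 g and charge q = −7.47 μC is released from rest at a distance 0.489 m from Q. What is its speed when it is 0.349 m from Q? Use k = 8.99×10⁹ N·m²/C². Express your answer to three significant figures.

Only the electrostatic force acts, so mechanical energy is conserved: ½mv² = U₁ − U₂ = kQq(1/r₁ − 1/r₂).
U₁ − U₂ = (8.99×10⁹ N·m²/C²)(6.74×10⁻⁶ C)(-7.47×10⁻⁶ C)(1/0.489 − 1/0.349) = 0.371 J.
v = √(2·0.371/0.0421) = 4.20 m/s.

4.20 m/s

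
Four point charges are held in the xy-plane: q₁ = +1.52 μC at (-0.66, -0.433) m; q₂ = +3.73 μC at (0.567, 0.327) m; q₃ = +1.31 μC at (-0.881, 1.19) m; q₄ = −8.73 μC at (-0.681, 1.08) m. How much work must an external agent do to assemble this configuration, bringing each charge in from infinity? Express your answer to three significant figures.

The work to assemble the configuration equals its total potential energy, U = Σ kqᵢqⱼ/rᵢⱼ over all pairs.
Pair separations: r₁₂ = 1.44 m, r₁₃ = 1.64 m, r₁₄ = 1.51 m, r₂₃ = 1.69 m, r₂₄ = 1.46 m, r₃₄ = 0.228 m.
Summing all 6 pair terms gives U = -0.658 J.

-0.658 J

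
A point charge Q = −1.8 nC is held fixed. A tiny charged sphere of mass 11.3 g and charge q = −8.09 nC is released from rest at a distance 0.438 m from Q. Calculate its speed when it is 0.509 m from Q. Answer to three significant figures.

2.72×10⁻³ m/s

Only the electrostatic force acts, so mechanical energy is conserved: ½mv² = U₁ − U₂ = kQq(1/r₁ − 1/r₂).
U₁ − U₂ = (8.99×10⁹ N·m²/C²)(-1.80×10⁻⁹ C)(-8.09×10⁻⁹ C)(1/0.438 − 1/0.509) = 4.17×10⁻⁸ J.
v = √(2·4.17×10⁻⁸/0.0113) = 2.72×10⁻³ m/s.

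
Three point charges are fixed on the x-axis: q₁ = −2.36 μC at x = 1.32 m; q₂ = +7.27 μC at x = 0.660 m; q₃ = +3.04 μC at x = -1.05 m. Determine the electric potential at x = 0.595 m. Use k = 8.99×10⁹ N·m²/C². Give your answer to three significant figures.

9.93×10⁵ V

The total potential is the scalar sum of each charge's contribution, V = Σ kqᵢ/rᵢ.
Distances from the field point to each charge: r₁ = 0.725 m, r₂ = 0.0650 m, r₃ = 1.65 m.
V = k[(-2.36×10⁻⁶)/(0.725) + (7.27×10⁻⁶)/(0.0650) + (3.04×10⁻⁶)/(1.65)] = 9.93×10⁵ V.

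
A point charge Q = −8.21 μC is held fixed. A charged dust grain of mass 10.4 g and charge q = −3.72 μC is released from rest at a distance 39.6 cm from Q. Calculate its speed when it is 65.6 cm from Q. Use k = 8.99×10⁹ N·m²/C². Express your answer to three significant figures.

Only the electrostatic force acts, so mechanical energy is conserved: ½mv² = U₁ − U₂ = kQq(1/r₁ − 1/r₂).
U₁ − U₂ = (8.99×10⁹ N·m²/C²)(-8.21×10⁻⁶ C)(-3.72×10⁻⁶ C)(1/0.396 − 1/0.656) = 0.275 J.
v = √(2·0.275/0.0104) = 7.27 m/s.

7.27 m/s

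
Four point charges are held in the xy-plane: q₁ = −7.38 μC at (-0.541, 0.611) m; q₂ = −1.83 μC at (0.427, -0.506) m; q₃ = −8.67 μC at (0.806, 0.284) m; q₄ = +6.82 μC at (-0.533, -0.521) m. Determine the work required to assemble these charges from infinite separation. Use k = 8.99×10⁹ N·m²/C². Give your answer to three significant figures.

-0.197 J

The work to assemble the configuration equals its total potential energy, U = Σ kqᵢqⱼ/rᵢⱼ over all pairs.
Pair separations: r₁₂ = 1.48 m, r₁₃ = 1.39 m, r₁₄ = 1.13 m, r₂₃ = 0.876 m, r₂₄ = 0.960 m, r₃₄ = 1.56 m.
Summing all 6 pair terms gives U = -0.197 J.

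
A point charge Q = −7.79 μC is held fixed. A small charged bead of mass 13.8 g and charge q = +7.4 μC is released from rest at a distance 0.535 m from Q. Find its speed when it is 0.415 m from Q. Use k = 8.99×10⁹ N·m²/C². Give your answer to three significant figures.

6.37 m/s

Only the electrostatic force acts, so mechanical energy is conserved: ½mv² = U₁ − U₂ = kQq(1/r₁ − 1/r₂).
U₁ − U₂ = (8.99×10⁹ N·m²/C²)(-7.79×10⁻⁶ C)(7.40×10⁻⁶ C)(1/0.535 − 1/0.415) = 0.280 J.
v = √(2·0.280/0.0138) = 6.37 m/s.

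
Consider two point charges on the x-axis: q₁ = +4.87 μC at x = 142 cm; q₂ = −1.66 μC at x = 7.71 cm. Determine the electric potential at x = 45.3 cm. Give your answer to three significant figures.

5570 V

Electric potential is a scalar, so the contributions from each charge add algebraically: V = Σ kqᵢ/rᵢ.
Distances from the field point to each charge: r₁ = 0.967 m, r₂ = 0.376 m.
V = k[(4.87×10⁻⁶)/(0.967) + (-1.66×10⁻⁶)/(0.376)] = 5570 V.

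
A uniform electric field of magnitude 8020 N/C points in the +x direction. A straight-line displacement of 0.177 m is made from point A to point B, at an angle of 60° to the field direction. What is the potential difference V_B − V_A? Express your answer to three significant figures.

-710 V

Only the component of displacement along E changes the potential: ΔV = −E·d·cosθ.
ΔV = −(8020 V/m)(0.177 m)cos60° = -710 V.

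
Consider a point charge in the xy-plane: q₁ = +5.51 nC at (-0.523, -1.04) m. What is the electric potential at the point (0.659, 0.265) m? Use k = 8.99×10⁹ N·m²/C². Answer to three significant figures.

Electric potential is a scalar, so the contributions from each charge add algebraically: V = Σ kqᵢ/rᵢ.
Distances from the field point to each charge: r₁ = 1.76 m.
V = k[(5.51×10⁻⁹)/(1.76)] = 28.1 V.

28.1 V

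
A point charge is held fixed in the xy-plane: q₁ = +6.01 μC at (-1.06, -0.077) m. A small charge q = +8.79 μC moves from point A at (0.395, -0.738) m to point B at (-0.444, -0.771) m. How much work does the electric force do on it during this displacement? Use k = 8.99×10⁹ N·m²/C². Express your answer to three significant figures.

-0.215 J

The work done by the electric force is W_field = −ΔU = −q(V_B − V_A) = q(V_A − V_B).
At A: distance to the source charge is 1.60 m; V_A = kq₁/r = 3.38×10⁴ V.
At B: distance to the source charge is 0.928 m; V_B = kq₁/r = 5.82×10⁴ V.
ΔV = V_B − V_A = 2.44×10⁴ V.
W_field = −qΔV = −(8.79×10⁻⁶ C)(2.44×10⁴ V) = -0.215 J.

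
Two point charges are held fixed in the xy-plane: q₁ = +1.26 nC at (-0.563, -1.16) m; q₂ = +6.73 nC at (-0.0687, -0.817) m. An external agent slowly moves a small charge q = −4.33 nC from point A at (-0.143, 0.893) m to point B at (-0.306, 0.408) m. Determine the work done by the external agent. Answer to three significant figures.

For quasistatic motion the external work equals the change in potential energy: W_ext = qΔV = q(V_B − V_A).
At A: distances to the source charges are 2.10 m, 1.71 m; V_A = Σ kqᵢ/rᵢ = 40.8 V.
At B: distances to the source charges are 1.59 m, 1.25 m; V_B = Σ kqᵢ/rᵢ = 55.6 V.
ΔV = V_B − V_A = 14.9 V.
W_ext = qΔV = (-4.33×10⁻⁹ C)(14.9 V) = -6.44×10⁻⁸ J.

-6.44×10⁻⁸ J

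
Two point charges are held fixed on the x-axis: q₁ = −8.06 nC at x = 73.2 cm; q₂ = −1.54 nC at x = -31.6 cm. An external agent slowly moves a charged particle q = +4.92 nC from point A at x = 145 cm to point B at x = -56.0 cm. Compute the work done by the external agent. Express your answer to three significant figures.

-2.00×10⁻⁸ J

For quasistatic motion the external work equals the change in potential energy: W_ext = qΔV = q(V_B − V_A).
At A: distances to the source charges are 0.718 m, 1.77 m; V_A = Σ kqᵢ/rᵢ = -109 V.
At B: distances to the source charges are 1.29 m, 0.244 m; V_B = Σ kqᵢ/rᵢ = -113 V.
ΔV = V_B − V_A = -4.07 V.
W_ext = qΔV = (4.92×10⁻⁹ C)(-4.07 V) = -2.00×10⁻⁸ J.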